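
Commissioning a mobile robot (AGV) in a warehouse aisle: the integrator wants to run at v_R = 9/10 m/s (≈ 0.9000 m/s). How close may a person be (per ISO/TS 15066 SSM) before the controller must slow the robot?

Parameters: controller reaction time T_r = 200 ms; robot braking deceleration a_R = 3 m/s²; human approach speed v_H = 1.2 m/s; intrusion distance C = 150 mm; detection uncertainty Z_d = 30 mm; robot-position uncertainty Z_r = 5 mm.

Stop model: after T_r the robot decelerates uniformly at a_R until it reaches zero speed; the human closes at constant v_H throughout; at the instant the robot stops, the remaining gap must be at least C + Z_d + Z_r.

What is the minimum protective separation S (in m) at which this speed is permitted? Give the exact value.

braking lasts T_s = (9/10)/3 = 0.3000 s
robot in T_r: 0.9000·0.2000 = 0.1800 m
robot covers 0.9000·0.3000 − ½·3.0000·0.3000² = 0.1350 m while stopping
human over T_r+T_s: 1.2000·(0.2000+0.3000) = 0.6000 m
margins: 0.1500+0.0300+0.0050 = 0.1850 m
S_min ≈ 0.1800+0.1350+0.6000+0.1850  ⇒  S_min = 11/10 m

S_min = 11/10 m = 1.1000 m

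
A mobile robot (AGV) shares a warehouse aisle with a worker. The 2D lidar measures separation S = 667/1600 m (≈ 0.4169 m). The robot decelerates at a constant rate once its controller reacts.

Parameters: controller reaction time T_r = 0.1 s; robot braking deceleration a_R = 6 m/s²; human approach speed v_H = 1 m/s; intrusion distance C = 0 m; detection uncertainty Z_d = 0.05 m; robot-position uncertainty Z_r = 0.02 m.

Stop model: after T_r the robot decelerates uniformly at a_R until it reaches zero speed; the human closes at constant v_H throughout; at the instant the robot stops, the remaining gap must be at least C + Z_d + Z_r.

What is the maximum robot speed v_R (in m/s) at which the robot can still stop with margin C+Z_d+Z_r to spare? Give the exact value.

at the boundary: (1/12)·v² + (4/15)·v + (-79/320) = 0
  disc = (4/15)² − 4·(1/12)·(-79/320) = 2209/14400 ; √disc = 47/120
  v_R = (−(4/15) + 47/120) / (2·(1/12)) = 3/4 m/s
check:
braking lasts T_s = (3/4)/6 = 0.1250 s
robot in T_r: 0.7500·0.1000 = 0.0750 m
robot covers 0.7500·0.1250 − ½·6.0000·0.1250² = 0.0469 m while stopping
person approaches 1.0000·(0.1000+0.1250) = 0.2250 m
C+Z_d+Z_r = 0.0000+0.0500+0.0200 = 0.0700 m
sum ≈ 0.0750+0.0469+0.2250+0.0700 ≈ 0.4169 m = S ✓

v_R_max = 3/4 m/s = 0.7500 m/s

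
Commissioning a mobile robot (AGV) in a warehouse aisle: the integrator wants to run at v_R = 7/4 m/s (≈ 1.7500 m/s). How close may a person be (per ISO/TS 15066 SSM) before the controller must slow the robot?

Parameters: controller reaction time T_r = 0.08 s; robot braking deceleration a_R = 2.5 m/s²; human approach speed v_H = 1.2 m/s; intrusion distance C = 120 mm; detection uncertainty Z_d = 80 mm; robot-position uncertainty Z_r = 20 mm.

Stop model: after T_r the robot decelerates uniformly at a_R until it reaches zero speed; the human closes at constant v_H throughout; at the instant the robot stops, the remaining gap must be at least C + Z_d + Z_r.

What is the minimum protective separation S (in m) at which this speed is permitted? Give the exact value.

S_min = 3817/2000 m = 1.9085 m

stop time T_s = (7/4)/(5/2) = 0.7000 s
reaction-phase robot travel = 1.7500·0.0800 = 0.1400 m
robot under decel: 1.7500²/(2·2.5000) = 0.6125 m
human closes 1.2000·0.7800 = 0.9360 m
C+Z_d+Z_r = 0.1200+0.0800+0.0200 = 0.2200 m
S_min ≈ 0.1400+0.6125+0.9360+0.2200  ⇒  S_min = 3817/2000 m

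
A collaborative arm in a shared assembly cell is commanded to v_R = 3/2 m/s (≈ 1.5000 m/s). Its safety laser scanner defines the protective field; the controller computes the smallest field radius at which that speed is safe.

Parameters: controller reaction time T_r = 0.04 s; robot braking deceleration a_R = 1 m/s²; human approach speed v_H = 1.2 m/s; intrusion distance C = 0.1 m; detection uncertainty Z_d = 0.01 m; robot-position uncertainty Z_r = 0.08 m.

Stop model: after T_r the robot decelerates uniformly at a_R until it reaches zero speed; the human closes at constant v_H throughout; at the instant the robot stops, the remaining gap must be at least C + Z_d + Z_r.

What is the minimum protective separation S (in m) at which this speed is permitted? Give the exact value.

T_s = v_R/a_R = (3/2)/1 = 1.5000 s
robot covers v_R·T_r = 1.5000·0.0400 = 0.0600 m before braking
robot under decel: 1.5000²/(2·1.0000) = 1.1250 m
human closes 1.2000·1.5400 = 1.8480 m
C+Z_d+Z_r = 0.1000+0.0100+0.0800 = 0.1900 m
S_min ≈ 0.0600+1.1250+1.8480+0.1900  ⇒  S_min = 3223/1000 m

S_min = 3223/1000 m = 3.2230 m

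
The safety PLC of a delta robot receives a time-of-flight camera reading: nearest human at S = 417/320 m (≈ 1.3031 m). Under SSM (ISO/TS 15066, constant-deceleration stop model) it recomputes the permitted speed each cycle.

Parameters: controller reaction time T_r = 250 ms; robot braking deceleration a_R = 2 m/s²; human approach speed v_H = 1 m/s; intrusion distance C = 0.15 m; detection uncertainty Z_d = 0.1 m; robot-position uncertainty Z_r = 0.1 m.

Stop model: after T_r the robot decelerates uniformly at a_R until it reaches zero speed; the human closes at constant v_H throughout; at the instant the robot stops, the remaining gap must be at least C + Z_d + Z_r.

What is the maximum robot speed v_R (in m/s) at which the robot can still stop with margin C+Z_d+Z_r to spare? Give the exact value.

v_R_max = 3/4 m/s = 0.7500 m/s

quadratic (1/4)·v² + (3/4)·v + (-45/64) = 0
  disc = (3/4)² − 4·(1/4)·(-45/64) = 81/64 ; √disc = 9/8
  v_R = (−(3/4) + 9/8) / (2·(1/4)) = 3/4 m/s
check:
braking lasts T_s = (3/4)/2 = 0.3750 s
reaction-phase robot travel = 0.7500·0.2500 = 0.1875 m
braking distance = 0.7500²/(2·2.0000) = 0.1406 m
human over T_r+T_s: 1.0000·(0.2500+0.3750) = 0.6250 m
margins: 0.1500+0.1000+0.1000 = 0.3500 m
sum ≈ 0.1875+0.1406+0.6250+0.3500 ≈ 1.3031 m = S ✓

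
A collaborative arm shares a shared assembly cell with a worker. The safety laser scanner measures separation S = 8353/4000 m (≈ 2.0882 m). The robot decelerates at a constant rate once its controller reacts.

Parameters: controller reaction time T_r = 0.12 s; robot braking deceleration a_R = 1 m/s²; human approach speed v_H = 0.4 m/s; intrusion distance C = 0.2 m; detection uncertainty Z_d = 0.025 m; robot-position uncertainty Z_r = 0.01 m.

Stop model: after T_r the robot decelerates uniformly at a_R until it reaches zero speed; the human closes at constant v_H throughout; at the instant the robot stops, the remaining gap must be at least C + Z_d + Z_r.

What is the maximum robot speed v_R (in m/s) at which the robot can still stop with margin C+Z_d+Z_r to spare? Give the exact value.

v_R_max = 29/20 m/s = 1.4500 m/s

at the boundary: (1/2)·v² + (13/25)·v + (-7221/4000) = 0
  disc = (13/25)² − 4·(1/2)·(-7221/4000) = 38809/10000 ; √disc = 197/100
  v_R = (−(13/25) + 197/100) / (2·(1/2)) = 29/20 m/s
check:
stop time T_s = (29/20)/1 = 1.4500 s
robot covers v_R·T_r = 1.4500·0.1200 = 0.1740 m before braking
robot under decel: 1.4500²/(2·1.0000) = 1.0513 m
human over T_r+T_s: 0.4000·(0.1200+1.4500) = 0.6280 m
margins: 0.2000+0.0250+0.0100 = 0.2350 m
sum ≈ 0.1740+1.0513+0.6280+0.2350 ≈ 2.0882 m = S ✓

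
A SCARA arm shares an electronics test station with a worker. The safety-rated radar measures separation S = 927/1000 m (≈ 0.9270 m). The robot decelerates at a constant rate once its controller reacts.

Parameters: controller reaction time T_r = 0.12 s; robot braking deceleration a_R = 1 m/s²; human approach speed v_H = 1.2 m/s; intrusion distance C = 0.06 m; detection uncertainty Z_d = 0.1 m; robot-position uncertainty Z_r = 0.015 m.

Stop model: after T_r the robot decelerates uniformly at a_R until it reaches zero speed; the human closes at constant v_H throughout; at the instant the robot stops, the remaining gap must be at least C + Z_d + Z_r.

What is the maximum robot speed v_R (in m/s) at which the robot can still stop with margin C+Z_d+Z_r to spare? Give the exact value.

quadratic (1/2)·v² + (33/25)·v + (-76/125) = 0
  disc = (33/25)² − 4·(1/2)·(-76/125) = 1849/625 ; √disc = 43/25
  v_R = (−(33/25) + 43/25) / (2·(1/2)) = 2/5 m/s
check:
T_s = v_R/a_R = (2/5)/1 = 0.4000 s
reaction-phase robot travel = 0.4000·0.1200 = 0.0480 m
robot covers 0.4000·0.4000 − ½·1.0000·0.4000² = 0.0800 m while stopping
human over T_r+T_s: 1.2000·(0.1200+0.4000) = 0.6240 m
residual clearance needed = 0.0600+0.1000+0.0150 = 0.1750 m
sum ≈ 0.0480+0.0800+0.6240+0.1750 ≈ 0.9270 m = S ✓

v_R_max = 2/5 m/s = 0.4000 m/s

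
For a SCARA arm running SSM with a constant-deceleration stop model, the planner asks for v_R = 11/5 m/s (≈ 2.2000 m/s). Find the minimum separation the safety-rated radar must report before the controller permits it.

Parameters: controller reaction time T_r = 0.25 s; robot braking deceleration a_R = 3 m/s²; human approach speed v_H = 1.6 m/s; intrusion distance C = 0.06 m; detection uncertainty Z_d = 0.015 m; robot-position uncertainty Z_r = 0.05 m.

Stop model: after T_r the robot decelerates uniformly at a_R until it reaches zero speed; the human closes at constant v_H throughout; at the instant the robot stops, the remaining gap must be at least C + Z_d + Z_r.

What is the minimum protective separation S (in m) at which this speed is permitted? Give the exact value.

braking lasts T_s = (11/5)/3 = 0.7333 s
reaction-phase robot travel = 2.2000·0.2500 = 0.5500 m
robot covers 2.2000·0.7333 − ½·3.0000·0.7333² = 0.8067 m while stopping
human closes 1.6000·0.9833 = 1.5733 m
C+Z_d+Z_r = 0.0600+0.0150+0.0500 = 0.1250 m
S_min ≈ 0.5500+0.8067+1.5733+0.1250  ⇒  S_min = 611/200 m

S_min = 611/200 m = 3.0550 m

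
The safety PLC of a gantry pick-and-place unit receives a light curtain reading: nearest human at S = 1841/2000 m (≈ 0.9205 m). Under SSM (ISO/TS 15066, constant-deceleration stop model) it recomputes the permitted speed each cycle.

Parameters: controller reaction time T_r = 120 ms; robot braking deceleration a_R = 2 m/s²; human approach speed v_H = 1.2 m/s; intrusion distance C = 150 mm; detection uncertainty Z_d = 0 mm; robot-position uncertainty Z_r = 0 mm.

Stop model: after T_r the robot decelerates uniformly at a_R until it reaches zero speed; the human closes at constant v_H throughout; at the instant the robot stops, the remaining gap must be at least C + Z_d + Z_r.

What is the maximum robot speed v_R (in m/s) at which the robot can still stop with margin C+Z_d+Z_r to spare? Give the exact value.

v_R_max = 7/10 m/s = 0.7000 m/s

quadratic (1/4)·v² + (18/25)·v + (-1253/2000) = 0
  disc = (18/25)² − 4·(1/4)·(-1253/2000) = 11449/10000 ; √disc = 107/100
  v_R = (−(18/25) + 107/100) / (2·(1/4)) = 7/10 m/s
check:
T_s = v_R/a_R = (7/10)/2 = 0.3500 s
reaction-phase robot travel = 0.7000·0.1200 = 0.0840 m
braking distance = 0.7000²/(2·2.0000) = 0.1225 m
human over T_r+T_s: 1.2000·(0.1200+0.3500) = 0.5640 m
residual clearance needed = 0.1500+0.0000+0.0000 = 0.1500 m
sum ≈ 0.0840+0.1225+0.5640+0.1500 ≈ 0.9205 m = S ✓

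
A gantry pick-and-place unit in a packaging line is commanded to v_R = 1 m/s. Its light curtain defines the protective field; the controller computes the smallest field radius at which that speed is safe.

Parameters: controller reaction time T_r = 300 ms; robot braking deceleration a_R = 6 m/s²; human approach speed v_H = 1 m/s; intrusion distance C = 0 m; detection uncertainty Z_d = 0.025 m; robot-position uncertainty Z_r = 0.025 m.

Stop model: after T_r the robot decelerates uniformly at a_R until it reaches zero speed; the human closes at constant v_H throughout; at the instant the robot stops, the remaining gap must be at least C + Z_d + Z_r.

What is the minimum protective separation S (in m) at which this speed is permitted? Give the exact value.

S_min = 9/10 m = 0.9000 m

stop time T_s = 1/6 = 0.1667 s
robot in T_r: 1.0000·0.3000 = 0.3000 m
braking distance = 1.0000²/(2·6.0000) = 0.0833 m
human closes 1.0000·0.4667 = 0.4667 m
residual clearance needed = 0.0000+0.0250+0.0250 = 0.0500 m
S_min ≈ 0.3000+0.0833+0.4667+0.0500  ⇒  S_min = 9/10 m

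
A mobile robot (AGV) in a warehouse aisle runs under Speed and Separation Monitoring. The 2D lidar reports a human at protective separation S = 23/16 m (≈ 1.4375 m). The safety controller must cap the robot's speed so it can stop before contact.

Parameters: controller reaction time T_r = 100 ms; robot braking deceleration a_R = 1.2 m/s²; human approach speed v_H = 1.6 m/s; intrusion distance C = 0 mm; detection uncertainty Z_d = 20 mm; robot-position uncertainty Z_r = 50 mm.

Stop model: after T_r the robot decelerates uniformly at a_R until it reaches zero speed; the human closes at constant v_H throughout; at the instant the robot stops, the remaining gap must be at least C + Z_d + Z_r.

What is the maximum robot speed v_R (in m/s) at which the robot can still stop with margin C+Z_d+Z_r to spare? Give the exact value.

v_R_max = 7/10 m/s = 0.7000 m/s

at the boundary: (5/12)·v² + (43/30)·v + (-483/400) = 0
  disc = (43/30)² − 4·(5/12)·(-483/400) = 14641/3600 ; √disc = 121/60
  v_R = (−(43/30) + 121/60) / (2·(5/12)) = 7/10 m/s
check:
T_s = v_R/a_R = (7/10)/(6/5) = 0.5833 s
robot covers v_R·T_r = 0.7000·0.1000 = 0.0700 m before braking
robot covers 0.7000·0.5833 − ½·1.2000·0.5833² = 0.2042 m while stopping
human over T_r+T_s: 1.6000·(0.1000+0.5833) = 1.0933 m
residual clearance needed = 0.0000+0.0200+0.0500 = 0.0700 m
sum ≈ 0.0700+0.2042+1.0933+0.0700 ≈ 1.4375 m = S ✓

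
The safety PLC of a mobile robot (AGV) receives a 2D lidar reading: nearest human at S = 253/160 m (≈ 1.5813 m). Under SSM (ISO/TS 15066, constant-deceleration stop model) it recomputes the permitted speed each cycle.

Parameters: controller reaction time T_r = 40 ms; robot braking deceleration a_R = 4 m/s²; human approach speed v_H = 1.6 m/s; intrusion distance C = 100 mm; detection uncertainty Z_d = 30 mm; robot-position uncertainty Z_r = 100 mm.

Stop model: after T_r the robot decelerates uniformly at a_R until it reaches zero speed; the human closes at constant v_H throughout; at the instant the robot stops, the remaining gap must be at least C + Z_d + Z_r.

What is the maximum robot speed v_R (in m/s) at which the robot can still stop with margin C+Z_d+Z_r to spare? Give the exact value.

v_R_max = 19/10 m/s = 1.9000 m/s

collect terms ⇒ (1/8)·v_R² + (11/25)·v_R + (-5149/4000) = 0
  disc = (11/25)² − 4·(1/8)·(-5149/4000) = 33489/40000 ; √disc = 183/200
  v_R = (−(11/25) + 183/200) / (2·(1/8)) = 19/10 m/s
check:
stop time T_s = (19/10)/4 = 0.4750 s
reaction-phase robot travel = 1.9000·0.0400 = 0.0760 m
braking distance = 1.9000²/(2·4.0000) = 0.4512 m
human over T_r+T_s: 1.6000·(0.0400+0.4750) = 0.8240 m
residual clearance needed = 0.1000+0.0300+0.1000 = 0.2300 m
sum ≈ 0.0760+0.4512+0.8240+0.2300 ≈ 1.5813 m = S ✓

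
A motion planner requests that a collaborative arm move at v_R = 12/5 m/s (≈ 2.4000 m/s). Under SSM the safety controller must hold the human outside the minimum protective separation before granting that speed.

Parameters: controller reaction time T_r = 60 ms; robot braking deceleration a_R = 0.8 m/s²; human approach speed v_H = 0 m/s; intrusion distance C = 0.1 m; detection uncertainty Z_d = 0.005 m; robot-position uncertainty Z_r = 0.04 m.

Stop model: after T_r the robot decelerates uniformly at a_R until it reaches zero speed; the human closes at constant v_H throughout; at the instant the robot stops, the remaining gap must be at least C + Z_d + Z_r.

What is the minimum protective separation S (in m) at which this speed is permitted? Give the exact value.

braking lasts T_s = (12/5)/(4/5) = 3.0000 s
reaction-phase robot travel = 2.4000·0.0600 = 0.1440 m
robot under decel: 2.4000²/(2·0.8000) = 3.6000 m
human closes 0.0000·3.0600 = 0.0000 m
margins: 0.1000+0.0050+0.0400 = 0.1450 m
S_min ≈ 0.1440+3.6000+0.0000+0.1450  ⇒  S_min = 3889/1000 m

S_min = 3889/1000 m = 3.8890 m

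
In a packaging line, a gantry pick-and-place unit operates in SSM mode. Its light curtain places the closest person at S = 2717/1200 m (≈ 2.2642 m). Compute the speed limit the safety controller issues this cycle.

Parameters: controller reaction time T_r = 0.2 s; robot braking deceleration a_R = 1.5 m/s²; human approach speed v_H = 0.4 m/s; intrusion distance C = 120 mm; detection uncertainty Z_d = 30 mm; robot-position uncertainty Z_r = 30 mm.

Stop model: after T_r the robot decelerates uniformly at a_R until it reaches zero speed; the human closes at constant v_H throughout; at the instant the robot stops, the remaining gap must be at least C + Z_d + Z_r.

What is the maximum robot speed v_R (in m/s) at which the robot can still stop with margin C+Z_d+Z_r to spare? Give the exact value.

collect terms ⇒ (1/3)·v_R² + (7/15)·v_R + (-481/240) = 0
  disc = (7/15)² − 4·(1/3)·(-481/240) = 289/100 ; √disc = 17/10
  v_R = (−(7/15) + 17/10) / (2·(1/3)) = 37/20 m/s
check:
stop time T_s = (37/20)/(3/2) = 1.2333 s
reaction-phase robot travel = 1.8500·0.2000 = 0.3700 m
braking distance = 1.8500²/(2·1.5000) = 1.1408 m
human over T_r+T_s: 0.4000·(0.2000+1.2333) = 0.5733 m
C+Z_d+Z_r = 0.1200+0.0300+0.0300 = 0.1800 m
sum ≈ 0.3700+1.1408+0.5733+0.1800 ≈ 2.2642 m = S ✓

v_R_max = 37/20 m/s = 1.8500 m/s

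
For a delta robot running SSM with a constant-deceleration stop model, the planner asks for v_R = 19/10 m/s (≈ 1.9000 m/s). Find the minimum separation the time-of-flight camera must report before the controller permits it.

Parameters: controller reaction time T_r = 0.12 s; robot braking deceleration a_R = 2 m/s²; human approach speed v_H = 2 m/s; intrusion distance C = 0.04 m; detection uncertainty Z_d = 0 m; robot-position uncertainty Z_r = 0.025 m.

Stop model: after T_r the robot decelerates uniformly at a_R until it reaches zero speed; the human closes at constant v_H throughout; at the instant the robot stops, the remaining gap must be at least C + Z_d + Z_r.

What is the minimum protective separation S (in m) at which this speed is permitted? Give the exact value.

T_s = v_R/a_R = (19/10)/2 = 0.9500 s
reaction-phase robot travel = 1.9000·0.1200 = 0.2280 m
robot covers 1.9000·0.9500 − ½·2.0000·0.9500² = 0.9025 m while stopping
human closes 2.0000·1.0700 = 2.1400 m
residual clearance needed = 0.0400+0.0000+0.0250 = 0.0650 m
S_min ≈ 0.2280+0.9025+2.1400+0.0650  ⇒  S_min = 6671/2000 m

S_min = 6671/2000 m = 3.3355 m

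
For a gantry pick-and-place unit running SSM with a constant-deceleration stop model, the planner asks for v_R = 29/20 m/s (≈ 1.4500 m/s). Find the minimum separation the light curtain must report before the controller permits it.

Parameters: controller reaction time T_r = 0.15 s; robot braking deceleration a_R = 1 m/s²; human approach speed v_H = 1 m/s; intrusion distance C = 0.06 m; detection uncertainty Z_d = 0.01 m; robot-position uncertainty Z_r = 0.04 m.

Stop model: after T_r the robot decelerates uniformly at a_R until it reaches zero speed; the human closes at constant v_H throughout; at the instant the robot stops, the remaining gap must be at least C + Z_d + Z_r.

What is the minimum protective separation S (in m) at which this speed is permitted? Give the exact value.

S_min = 2383/800 m = 2.9787 m

stop time T_s = (29/20)/1 = 1.4500 s
reaction-phase robot travel = 1.4500·0.1500 = 0.2175 m
robot covers 1.4500·1.4500 − ½·1.0000·1.4500² = 1.0513 m while stopping
person approaches 1.0000·(0.1500+1.4500) = 1.6000 m
C+Z_d+Z_r = 0.0600+0.0100+0.0400 = 0.1100 m
S_min ≈ 0.2175+1.0513+1.6000+0.1100  ⇒  S_min = 2383/800 m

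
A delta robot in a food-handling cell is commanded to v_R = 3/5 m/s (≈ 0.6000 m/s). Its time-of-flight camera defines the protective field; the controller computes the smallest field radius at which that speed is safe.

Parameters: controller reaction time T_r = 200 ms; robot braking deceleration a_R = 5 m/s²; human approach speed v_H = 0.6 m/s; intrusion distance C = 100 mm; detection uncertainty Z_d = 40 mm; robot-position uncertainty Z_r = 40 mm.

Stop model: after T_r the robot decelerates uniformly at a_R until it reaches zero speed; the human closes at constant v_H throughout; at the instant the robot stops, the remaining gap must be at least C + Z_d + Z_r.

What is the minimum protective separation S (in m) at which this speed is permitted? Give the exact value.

S_min = 66/125 m = 0.5280 m

T_s = v_R/a_R = (3/5)/5 = 0.1200 s
robot in T_r: 0.6000·0.2000 = 0.1200 m
robot covers 0.6000·0.1200 − ½·5.0000·0.1200² = 0.0360 m while stopping
person approaches 0.6000·(0.2000+0.1200) = 0.1920 m
C+Z_d+Z_r = 0.1000+0.0400+0.0400 = 0.1800 m
S_min ≈ 0.1200+0.0360+0.1920+0.1800  ⇒  S_min = 66/125 m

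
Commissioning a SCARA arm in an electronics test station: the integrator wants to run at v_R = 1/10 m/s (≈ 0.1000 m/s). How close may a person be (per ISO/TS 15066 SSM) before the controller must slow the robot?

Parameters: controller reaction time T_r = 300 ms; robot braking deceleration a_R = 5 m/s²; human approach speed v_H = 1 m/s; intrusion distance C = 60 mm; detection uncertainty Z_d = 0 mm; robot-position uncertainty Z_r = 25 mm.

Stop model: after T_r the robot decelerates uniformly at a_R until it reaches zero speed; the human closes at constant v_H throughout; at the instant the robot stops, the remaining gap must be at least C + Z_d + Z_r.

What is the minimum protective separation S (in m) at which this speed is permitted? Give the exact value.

S_min = 109/250 m = 0.4360 m

T_s = v_R/a_R = (1/10)/5 = 0.0200 s
reaction-phase robot travel = 0.1000·0.3000 = 0.0300 m
robot covers 0.1000·0.0200 − ½·5.0000·0.0200² = 0.0010 m while stopping
person approaches 1.0000·(0.3000+0.0200) = 0.3200 m
C+Z_d+Z_r = 0.0600+0.0000+0.0250 = 0.0850 m
S_min ≈ 0.0300+0.0010+0.3200+0.0850  ⇒  S_min = 109/250 m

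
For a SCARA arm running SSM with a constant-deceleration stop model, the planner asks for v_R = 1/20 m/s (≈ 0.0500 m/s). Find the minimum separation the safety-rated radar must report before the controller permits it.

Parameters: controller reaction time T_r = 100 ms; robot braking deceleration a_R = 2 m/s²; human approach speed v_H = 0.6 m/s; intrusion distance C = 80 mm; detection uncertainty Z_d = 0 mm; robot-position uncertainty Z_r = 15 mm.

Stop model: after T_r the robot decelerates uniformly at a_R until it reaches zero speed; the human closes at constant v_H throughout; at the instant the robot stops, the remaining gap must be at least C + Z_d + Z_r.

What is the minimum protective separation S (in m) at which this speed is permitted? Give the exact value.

braking lasts T_s = (1/20)/2 = 0.0250 s
reaction-phase robot travel = 0.0500·0.1000 = 0.0050 m
robot covers 0.0500·0.0250 − ½·2.0000·0.0250² = 0.0006 m while stopping
person approaches 0.6000·(0.1000+0.0250) = 0.0750 m
margins: 0.0800+0.0000+0.0150 = 0.0950 m
S_min ≈ 0.0050+0.0006+0.0750+0.0950  ⇒  S_min = 281/1600 m

S_min = 281/1600 m = 0.1756 m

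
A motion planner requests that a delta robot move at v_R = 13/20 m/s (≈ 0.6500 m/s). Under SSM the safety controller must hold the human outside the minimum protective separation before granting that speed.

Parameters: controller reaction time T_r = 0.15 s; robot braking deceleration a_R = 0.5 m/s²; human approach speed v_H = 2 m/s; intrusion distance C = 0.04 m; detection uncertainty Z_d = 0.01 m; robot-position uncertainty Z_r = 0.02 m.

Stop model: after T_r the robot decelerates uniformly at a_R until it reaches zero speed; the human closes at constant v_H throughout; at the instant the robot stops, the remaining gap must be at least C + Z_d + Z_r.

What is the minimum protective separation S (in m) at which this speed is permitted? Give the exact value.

stop time T_s = (13/20)/(1/2) = 1.3000 s
reaction-phase robot travel = 0.6500·0.1500 = 0.0975 m
robot under decel: 0.6500²/(2·0.5000) = 0.4225 m
human closes 2.0000·1.4500 = 2.9000 m
residual clearance needed = 0.0400+0.0100+0.0200 = 0.0700 m
S_min ≈ 0.0975+0.4225+2.9000+0.0700  ⇒  S_min = 349/100 m

S_min = 349/100 m = 3.4900 m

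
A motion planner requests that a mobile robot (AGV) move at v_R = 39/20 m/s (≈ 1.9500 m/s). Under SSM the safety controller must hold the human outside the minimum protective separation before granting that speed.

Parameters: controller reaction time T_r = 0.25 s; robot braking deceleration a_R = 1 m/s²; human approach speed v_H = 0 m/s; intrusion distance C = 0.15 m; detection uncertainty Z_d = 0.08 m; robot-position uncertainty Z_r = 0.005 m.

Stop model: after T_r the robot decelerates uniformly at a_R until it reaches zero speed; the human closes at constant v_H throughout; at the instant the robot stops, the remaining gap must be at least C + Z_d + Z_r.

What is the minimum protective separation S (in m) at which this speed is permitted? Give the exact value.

stop time T_s = (39/20)/1 = 1.9500 s
reaction-phase robot travel = 1.9500·0.2500 = 0.4875 m
robot under decel: 1.9500²/(2·1.0000) = 1.9013 m
person approaches 0.0000·(0.2500+1.9500) = 0.0000 m
C+Z_d+Z_r = 0.1500+0.0800+0.0050 = 0.2350 m
S_min ≈ 0.4875+1.9013+0.0000+0.2350  ⇒  S_min = 2099/800 m

S_min = 2099/800 m = 2.6237 m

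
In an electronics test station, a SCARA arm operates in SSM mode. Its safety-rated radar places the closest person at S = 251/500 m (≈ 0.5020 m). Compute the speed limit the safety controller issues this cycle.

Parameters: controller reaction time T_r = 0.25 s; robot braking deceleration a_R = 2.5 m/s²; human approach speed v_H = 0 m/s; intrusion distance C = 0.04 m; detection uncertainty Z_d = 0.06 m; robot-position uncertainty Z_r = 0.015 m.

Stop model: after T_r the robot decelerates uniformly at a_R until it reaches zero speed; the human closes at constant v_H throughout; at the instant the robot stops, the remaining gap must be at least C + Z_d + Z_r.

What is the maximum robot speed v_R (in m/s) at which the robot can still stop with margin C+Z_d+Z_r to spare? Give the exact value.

quadratic (1/5)·v² + (1/4)·v + (-387/1000) = 0
  disc = (1/4)² − 4·(1/5)·(-387/1000) = 3721/10000 ; √disc = 61/100
  v_R = (−(1/4) + 61/100) / (2·(1/5)) = 9/10 m/s
check:
stop time T_s = (9/10)/(5/2) = 0.3600 s
robot in T_r: 0.9000·0.2500 = 0.2250 m
robot under decel: 0.9000²/(2·2.5000) = 0.1620 m
human closes 0.0000·0.6100 = 0.0000 m
residual clearance needed = 0.0400+0.0600+0.0150 = 0.1150 m
sum ≈ 0.2250+0.1620+0.0000+0.1150 ≈ 0.5020 m = S ✓

v_R_max = 9/10 m/s = 0.9000 m/s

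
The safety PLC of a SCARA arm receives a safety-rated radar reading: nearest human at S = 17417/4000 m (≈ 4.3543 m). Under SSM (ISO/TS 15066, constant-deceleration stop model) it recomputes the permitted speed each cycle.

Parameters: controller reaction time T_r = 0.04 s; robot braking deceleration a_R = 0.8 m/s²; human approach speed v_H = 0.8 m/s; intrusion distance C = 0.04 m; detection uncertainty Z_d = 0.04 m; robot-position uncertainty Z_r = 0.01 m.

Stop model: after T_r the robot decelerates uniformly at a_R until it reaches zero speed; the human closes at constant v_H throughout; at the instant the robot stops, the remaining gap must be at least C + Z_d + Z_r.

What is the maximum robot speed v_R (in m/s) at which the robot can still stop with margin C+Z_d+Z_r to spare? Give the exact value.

v_R_max = 19/10 m/s = 1.9000 m/s

quadratic (5/8)·v² + (26/25)·v + (-16929/4000) = 0
  disc = (26/25)² − 4·(5/8)·(-16929/4000) = 466489/40000 ; √disc = 683/200
  v_R = (−(26/25) + 683/200) / (2·(5/8)) = 19/10 m/s
check:
T_s = v_R/a_R = (19/10)/(4/5) = 2.3750 s
robot covers v_R·T_r = 1.9000·0.0400 = 0.0760 m before braking
robot covers 1.9000·2.3750 − ½·0.8000·2.3750² = 2.2563 m while stopping
person approaches 0.8000·(0.0400+2.3750) = 1.9320 m
C+Z_d+Z_r = 0.0400+0.0400+0.0100 = 0.0900 m
sum ≈ 0.0760+2.2563+1.9320+0.0900 ≈ 4.3543 m = S ✓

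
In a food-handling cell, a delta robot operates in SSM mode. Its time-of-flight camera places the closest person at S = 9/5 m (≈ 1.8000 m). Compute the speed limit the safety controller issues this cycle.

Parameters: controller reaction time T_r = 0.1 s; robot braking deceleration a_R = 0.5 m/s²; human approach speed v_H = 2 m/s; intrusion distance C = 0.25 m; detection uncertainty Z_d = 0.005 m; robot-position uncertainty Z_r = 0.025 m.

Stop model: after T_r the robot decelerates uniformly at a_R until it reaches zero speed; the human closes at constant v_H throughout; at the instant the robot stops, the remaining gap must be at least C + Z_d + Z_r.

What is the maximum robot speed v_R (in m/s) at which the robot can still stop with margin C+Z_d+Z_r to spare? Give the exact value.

at the boundary: (1)·v² + (41/10)·v + (-33/25) = 0
  disc = (41/10)² − 4·(1)·(-33/25) = 2209/100 ; √disc = 47/10
  v_R = (−(41/10) + 47/10) / (2·(1)) = 3/10 m/s
check:
braking lasts T_s = (3/10)/(1/2) = 0.6000 s
reaction-phase robot travel = 0.3000·0.1000 = 0.0300 m
robot under decel: 0.3000²/(2·0.5000) = 0.0900 m
person approaches 2.0000·(0.1000+0.6000) = 1.4000 m
margins: 0.2500+0.0050+0.0250 = 0.2800 m
sum ≈ 0.0300+0.0900+1.4000+0.2800 ≈ 1.8000 m = S ✓

v_R_max = 3/10 m/s = 0.3000 m/s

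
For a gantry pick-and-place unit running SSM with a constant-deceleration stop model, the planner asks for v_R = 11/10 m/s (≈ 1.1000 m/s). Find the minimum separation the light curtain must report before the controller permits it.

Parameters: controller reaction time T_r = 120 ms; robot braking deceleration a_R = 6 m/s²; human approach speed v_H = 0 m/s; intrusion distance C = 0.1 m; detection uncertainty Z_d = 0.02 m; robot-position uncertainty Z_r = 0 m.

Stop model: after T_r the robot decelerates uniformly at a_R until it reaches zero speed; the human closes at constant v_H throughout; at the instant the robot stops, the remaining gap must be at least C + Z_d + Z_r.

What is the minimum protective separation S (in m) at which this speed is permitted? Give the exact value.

stop time T_s = (11/10)/6 = 0.1833 s
robot in T_r: 1.1000·0.1200 = 0.1320 m
braking distance = 1.1000²/(2·6.0000) = 0.1008 m
person approaches 0.0000·(0.1200+0.1833) = 0.0000 m
margins: 0.1000+0.0200+0.0000 = 0.1200 m
S_min ≈ 0.1320+0.1008+0.0000+0.1200  ⇒  S_min = 2117/6000 m

S_min = 2117/6000 m = 0.3528 m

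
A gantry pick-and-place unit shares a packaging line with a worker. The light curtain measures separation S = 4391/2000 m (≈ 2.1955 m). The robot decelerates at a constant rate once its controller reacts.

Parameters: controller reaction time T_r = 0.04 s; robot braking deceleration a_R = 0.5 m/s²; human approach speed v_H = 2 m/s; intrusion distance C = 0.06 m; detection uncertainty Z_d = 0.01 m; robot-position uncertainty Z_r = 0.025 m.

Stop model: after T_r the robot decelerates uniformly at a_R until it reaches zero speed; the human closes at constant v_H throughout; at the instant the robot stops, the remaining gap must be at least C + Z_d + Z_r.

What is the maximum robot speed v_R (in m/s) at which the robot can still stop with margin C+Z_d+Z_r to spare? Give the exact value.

v_R_max = 9/20 m/s = 0.4500 m/s

quadratic (1)·v² + (101/25)·v + (-4041/2000) = 0
  disc = (101/25)² − 4·(1)·(-4041/2000) = 61009/2500 ; √disc = 247/50
  v_R = (−(101/25) + 247/50) / (2·(1)) = 9/20 m/s
check:
stop time T_s = (9/20)/(1/2) = 0.9000 s
robot covers v_R·T_r = 0.4500·0.0400 = 0.0180 m before braking
robot under decel: 0.4500²/(2·0.5000) = 0.2025 m
person approaches 2.0000·(0.0400+0.9000) = 1.8800 m
margins: 0.0600+0.0100+0.0250 = 0.0950 m
sum ≈ 0.0180+0.2025+1.8800+0.0950 ≈ 2.1955 m = S ✓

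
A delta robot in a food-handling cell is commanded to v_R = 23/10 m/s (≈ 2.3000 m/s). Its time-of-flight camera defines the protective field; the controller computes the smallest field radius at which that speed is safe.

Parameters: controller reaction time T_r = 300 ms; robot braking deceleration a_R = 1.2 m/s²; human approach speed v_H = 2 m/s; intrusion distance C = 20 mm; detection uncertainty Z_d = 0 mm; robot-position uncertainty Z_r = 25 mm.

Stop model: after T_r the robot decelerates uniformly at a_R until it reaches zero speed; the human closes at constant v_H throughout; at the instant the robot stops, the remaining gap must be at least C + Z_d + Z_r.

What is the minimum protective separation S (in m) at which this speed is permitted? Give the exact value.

S_min = 2949/400 m = 7.3725 m

braking lasts T_s = (23/10)/(6/5) = 1.9167 s
robot in T_r: 2.3000·0.3000 = 0.6900 m
robot covers 2.3000·1.9167 − ½·1.2000·1.9167² = 2.2042 m while stopping
human closes 2.0000·2.2167 = 4.4333 m
residual clearance needed = 0.0200+0.0000+0.0250 = 0.0450 m
S_min ≈ 0.6900+2.2042+4.4333+0.0450  ⇒  S_min = 2949/400 m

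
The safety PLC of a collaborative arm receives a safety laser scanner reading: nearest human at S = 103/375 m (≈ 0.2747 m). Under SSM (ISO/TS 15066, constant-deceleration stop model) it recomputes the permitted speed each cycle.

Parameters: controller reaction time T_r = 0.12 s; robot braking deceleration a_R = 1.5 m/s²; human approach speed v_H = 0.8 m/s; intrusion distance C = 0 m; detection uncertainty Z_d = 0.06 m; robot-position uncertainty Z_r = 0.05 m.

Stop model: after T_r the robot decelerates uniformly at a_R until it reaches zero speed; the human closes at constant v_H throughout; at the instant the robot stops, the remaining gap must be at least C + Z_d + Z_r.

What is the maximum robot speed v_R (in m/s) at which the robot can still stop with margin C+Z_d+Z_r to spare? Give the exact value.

v_R_max = 1/10 m/s = 0.1000 m/s

quadratic (1/3)·v² + (49/75)·v + (-103/1500) = 0
  disc = (49/75)² − 4·(1/3)·(-103/1500) = 324/625 ; √disc = 18/25
  v_R = (−(49/75) + 18/25) / (2·(1/3)) = 1/10 m/s
check:
stop time T_s = (1/10)/(3/2) = 0.0667 s
robot covers v_R·T_r = 0.1000·0.1200 = 0.0120 m before braking
robot covers 0.1000·0.0667 − ½·1.5000·0.0667² = 0.0033 m while stopping
human over T_r+T_s: 0.8000·(0.1200+0.0667) = 0.1493 m
residual clearance needed = 0.0000+0.0600+0.0500 = 0.1100 m
sum ≈ 0.0120+0.0033+0.1493+0.1100 ≈ 0.2747 m = S ✓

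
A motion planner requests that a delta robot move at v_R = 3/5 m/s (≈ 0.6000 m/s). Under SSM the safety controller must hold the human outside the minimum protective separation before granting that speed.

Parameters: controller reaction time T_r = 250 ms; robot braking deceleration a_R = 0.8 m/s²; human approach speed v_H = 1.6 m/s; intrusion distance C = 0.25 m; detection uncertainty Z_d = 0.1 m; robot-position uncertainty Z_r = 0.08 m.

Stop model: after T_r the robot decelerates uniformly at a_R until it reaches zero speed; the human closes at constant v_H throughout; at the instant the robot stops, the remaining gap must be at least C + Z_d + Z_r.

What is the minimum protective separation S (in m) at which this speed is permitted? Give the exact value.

braking lasts T_s = (3/5)/(4/5) = 0.7500 s
reaction-phase robot travel = 0.6000·0.2500 = 0.1500 m
braking distance = 0.6000²/(2·0.8000) = 0.2250 m
human closes 1.6000·1.0000 = 1.6000 m
margins: 0.2500+0.1000+0.0800 = 0.4300 m
S_min ≈ 0.1500+0.2250+1.6000+0.4300  ⇒  S_min = 481/200 m

S_min = 481/200 m = 2.4050 m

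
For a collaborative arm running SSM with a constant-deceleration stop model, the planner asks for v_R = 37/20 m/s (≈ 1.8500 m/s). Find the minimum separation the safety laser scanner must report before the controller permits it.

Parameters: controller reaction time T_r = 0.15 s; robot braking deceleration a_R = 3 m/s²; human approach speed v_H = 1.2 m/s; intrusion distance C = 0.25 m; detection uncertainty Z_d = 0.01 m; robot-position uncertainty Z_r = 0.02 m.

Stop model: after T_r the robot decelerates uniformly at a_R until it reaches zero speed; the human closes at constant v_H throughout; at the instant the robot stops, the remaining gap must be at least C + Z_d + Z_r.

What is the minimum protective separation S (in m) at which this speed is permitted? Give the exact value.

T_s = v_R/a_R = (37/20)/3 = 0.6167 s
robot covers v_R·T_r = 1.8500·0.1500 = 0.2775 m before braking
robot under decel: 1.8500²/(2·3.0000) = 0.5704 m
person approaches 1.2000·(0.1500+0.6167) = 0.9200 m
residual clearance needed = 0.2500+0.0100+0.0200 = 0.2800 m
S_min ≈ 0.2775+0.5704+0.9200+0.2800  ⇒  S_min = 983/480 m

S_min = 983/480 m = 2.0479 m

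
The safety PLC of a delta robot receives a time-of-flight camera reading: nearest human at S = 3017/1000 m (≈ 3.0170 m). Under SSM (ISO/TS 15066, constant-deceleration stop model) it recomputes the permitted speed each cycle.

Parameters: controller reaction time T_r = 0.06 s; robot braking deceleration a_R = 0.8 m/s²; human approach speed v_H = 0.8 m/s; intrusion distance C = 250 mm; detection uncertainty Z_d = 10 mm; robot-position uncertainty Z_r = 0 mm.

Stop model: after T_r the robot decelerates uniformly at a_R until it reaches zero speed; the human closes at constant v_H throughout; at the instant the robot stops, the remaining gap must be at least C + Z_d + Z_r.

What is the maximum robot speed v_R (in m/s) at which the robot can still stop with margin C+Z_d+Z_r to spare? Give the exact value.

collect terms ⇒ (5/8)·v_R² + (53/50)·v_R + (-2709/1000) = 0
  disc = (53/50)² − 4·(5/8)·(-2709/1000) = 78961/10000 ; √disc = 281/100
  v_R = (−(53/50) + 281/100) / (2·(5/8)) = 7/5 m/s
check:
T_s = v_R/a_R = (7/5)/(4/5) = 1.7500 s
robot in T_r: 1.4000·0.0600 = 0.0840 m
robot under decel: 1.4000²/(2·0.8000) = 1.2250 m
human closes 0.8000·1.8100 = 1.4480 m
margins: 0.2500+0.0100+0.0000 = 0.2600 m
sum ≈ 0.0840+1.2250+1.4480+0.2600 ≈ 3.0170 m = S ✓

v_R_max = 7/5 m/s = 1.4000 m/s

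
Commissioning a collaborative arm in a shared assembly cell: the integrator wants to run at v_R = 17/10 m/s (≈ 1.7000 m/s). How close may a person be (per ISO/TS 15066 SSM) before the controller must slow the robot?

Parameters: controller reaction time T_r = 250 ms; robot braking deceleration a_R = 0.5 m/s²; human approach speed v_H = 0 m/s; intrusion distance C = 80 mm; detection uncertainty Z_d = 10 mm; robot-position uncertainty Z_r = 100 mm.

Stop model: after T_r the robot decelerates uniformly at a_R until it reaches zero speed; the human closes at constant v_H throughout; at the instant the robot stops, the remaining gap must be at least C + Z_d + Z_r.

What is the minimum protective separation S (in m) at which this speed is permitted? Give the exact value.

S_min = 701/200 m = 3.5050 m

stop time T_s = (17/10)/(1/2) = 3.4000 s
robot in T_r: 1.7000·0.2500 = 0.4250 m
robot under decel: 1.7000²/(2·0.5000) = 2.8900 m
person approaches 0.0000·(0.2500+3.4000) = 0.0000 m
residual clearance needed = 0.0800+0.0100+0.1000 = 0.1900 m
S_min ≈ 0.4250+2.8900+0.0000+0.1900  ⇒  S_min = 701/200 m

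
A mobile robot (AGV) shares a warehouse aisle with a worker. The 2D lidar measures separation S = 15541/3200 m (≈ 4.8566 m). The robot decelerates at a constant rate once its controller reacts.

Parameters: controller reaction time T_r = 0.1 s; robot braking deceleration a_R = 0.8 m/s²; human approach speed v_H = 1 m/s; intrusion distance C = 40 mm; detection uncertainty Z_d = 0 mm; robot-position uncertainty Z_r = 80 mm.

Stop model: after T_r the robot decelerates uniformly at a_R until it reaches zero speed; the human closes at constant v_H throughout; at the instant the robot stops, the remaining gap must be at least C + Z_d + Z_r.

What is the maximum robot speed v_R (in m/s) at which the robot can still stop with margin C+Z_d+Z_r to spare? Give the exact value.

v_R_max = 37/20 m/s = 1.8500 m/s

at the boundary: (5/8)·v² + (27/20)·v + (-14837/3200) = 0
  disc = (27/20)² − 4·(5/8)·(-14837/3200) = 85849/6400 ; √disc = 293/80
  v_R = (−(27/20) + 293/80) / (2·(5/8)) = 37/20 m/s
check:
stop time T_s = (37/20)/(4/5) = 2.3125 s
robot covers v_R·T_r = 1.8500·0.1000 = 0.1850 m before braking
robot covers 1.8500·2.3125 − ½·0.8000·2.3125² = 2.1391 m while stopping
human over T_r+T_s: 1.0000·(0.1000+2.3125) = 2.4125 m
C+Z_d+Z_r = 0.0400+0.0000+0.0800 = 0.1200 m
sum ≈ 0.1850+2.1391+2.4125+0.1200 ≈ 4.8566 m = S ✓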